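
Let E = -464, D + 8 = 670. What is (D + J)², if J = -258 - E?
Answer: 753424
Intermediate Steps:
D = 662 (D = -8 + 670 = 662)
J = 206 (J = -258 - 1*(-464) = -258 + 464 = 206)
(D + J)² = (662 + 206)² = 868² = 753424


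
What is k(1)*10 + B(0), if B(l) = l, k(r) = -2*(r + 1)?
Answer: -40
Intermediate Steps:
k(r) = -2 - 2*r (k(r) = -2*(1 + r) = -2 - 2*r)
k(1)*10 + B(0) = (-2 - 2*1)*10 + 0 = (-2 - 2)*10 + 0 = -4*10 + 0 = -40 + 0 = -40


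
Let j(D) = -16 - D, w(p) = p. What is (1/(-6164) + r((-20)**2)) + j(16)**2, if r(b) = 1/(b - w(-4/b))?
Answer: 252484328335/246566164 ≈ 1024.0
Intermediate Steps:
r(b) = 1/(b + 4/b) (r(b) = 1/(b - (-4)/b) = 1/(b + 4/b))
(1/(-6164) + r((-20)**2)) + j(16)**2 = (1/(-6164) + (-20)**2/(4 + ((-20)**2)**2)) + (-16 - 1*16)**2 = (-1/6164 + 400/(4 + 400**2)) + (-16 - 16)**2 = (-1/6164 + 400/(4 + 160000)) + (-32)**2 = (-1/6164 + 400/160004) + 1024 = (-1/6164 + 400*(1/160004)) + 1024 = (-1/6164 + 100/40001) + 1024 = 576399/246566164 + 1024 = 252484328335/246566164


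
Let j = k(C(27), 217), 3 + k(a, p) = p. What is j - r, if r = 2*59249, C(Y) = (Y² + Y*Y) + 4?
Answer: -118284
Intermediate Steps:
C(Y) = 4 + 2*Y² (C(Y) = (Y² + Y²) + 4 = 2*Y² + 4 = 4 + 2*Y²)
k(a, p) = -3 + p
r = 118498
j = 214 (j = -3 + 217 = 214)
j - r = 214 - 1*118498 = 214 - 118498 = -118284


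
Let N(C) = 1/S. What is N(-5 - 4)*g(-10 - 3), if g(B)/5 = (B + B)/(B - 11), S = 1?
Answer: 65/12 ≈ 5.4167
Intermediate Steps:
g(B) = 10*B/(-11 + B) (g(B) = 5*((B + B)/(B - 11)) = 5*((2*B)/(-11 + B)) = 5*(2*B/(-11 + B)) = 10*B/(-11 + B))
N(C) = 1 (N(C) = 1/1 = 1)
N(-5 - 4)*g(-10 - 3) = 1*(10*(-10 - 3)/(-11 + (-10 - 3))) = 1*(10*(-13)/(-11 - 13)) = 1*(10*(-13)/(-24)) = 1*(10*(-13)*(-1/24)) = 1*(65/12) = 65/12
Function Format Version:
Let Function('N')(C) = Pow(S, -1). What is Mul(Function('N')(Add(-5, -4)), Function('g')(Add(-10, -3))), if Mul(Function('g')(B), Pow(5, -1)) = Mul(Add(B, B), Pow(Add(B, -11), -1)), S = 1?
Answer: Rational(65, 12) ≈ 5.4167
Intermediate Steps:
Function('g')(B) = Mul(10, B, Pow(Add(-11, B), -1)) (Function('g')(B) = Mul(5, Mul(Add(B, B), Pow(Add(B, -11), -1))) = Mul(5, Mul(Mul(2, B), Pow(Add(-11, B), -1))) = Mul(5, Mul(2, B, Pow(Add(-11, B), -1))) = Mul(10, B, Pow(Add(-11, B), -1)))
Function('N')(C) = 1 (Function('N')(C) = Pow(1, -1) = 1)
Mul(Function('N')(Add(-5, -4)), Function('g')(Add(-10, -3))) = Mul(1, Mul(10, Add(-10, -3), Pow(Add(-11, Add(-10, -3)), -1))) = Mul(1, Mul(10, -13, Pow(Add(-11, -13), -1))) = Mul(1, Mul(10, -13, Pow(-24, -1))) = Mul(1, Mul(10, -13, Rational(-1, 24))) = Mul(1, Rational(65, 12)) = Rational(65, 12)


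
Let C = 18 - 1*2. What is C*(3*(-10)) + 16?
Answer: -464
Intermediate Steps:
C = 16 (C = 18 - 2 = 16)
C*(3*(-10)) + 16 = 16*(3*(-10)) + 16 = 16*(-30) + 16 = -480 + 16 = -464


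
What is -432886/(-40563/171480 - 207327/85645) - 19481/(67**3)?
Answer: 127474114962724348007/782514187429899 ≈ 1.6290e+5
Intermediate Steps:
-432886/(-40563/171480 - 207327/85645) - 19481/(67**3) = -432886/(-40563*1/171480 - 207327*1/85645) - 19481/300763 = -432886/(-13521/57160 - 207327/85645) - 19481*1/300763 = -432886/(-2601763473/979093640) - 19481/300763 = -432886*(-979093640/2601763473) - 19481/300763 = 423835929445040/2601763473 - 19481/300763 = 127474114962724348007/782514187429899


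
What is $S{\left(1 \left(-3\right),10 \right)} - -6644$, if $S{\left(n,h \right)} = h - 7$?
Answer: $6647$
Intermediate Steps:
$S{\left(n,h \right)} = -7 + h$ ($S{\left(n,h \right)} = h - 7 = -7 + h$)
$S{\left(1 \left(-3\right),10 \right)} - -6644 = \left(-7 + 10\right) - -6644 = 3 + 6644 = 6647$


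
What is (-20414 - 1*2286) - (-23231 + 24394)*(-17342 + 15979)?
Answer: 1562469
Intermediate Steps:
(-20414 - 1*2286) - (-23231 + 24394)*(-17342 + 15979) = (-20414 - 2286) - 1163*(-1363) = -22700 - 1*(-1585169) = -22700 + 1585169 = 1562469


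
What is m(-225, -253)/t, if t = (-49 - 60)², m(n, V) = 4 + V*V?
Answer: 64013/11881 ≈ 5.3878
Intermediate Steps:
m(n, V) = 4 + V²
t = 11881 (t = (-109)² = 11881)
m(-225, -253)/t = (4 + (-253)²)/11881 = (4 + 64009)*(1/11881) = 64013*(1/11881) = 64013/11881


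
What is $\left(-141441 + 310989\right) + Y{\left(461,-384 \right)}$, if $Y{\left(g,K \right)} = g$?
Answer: $170009$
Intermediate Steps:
$\left(-141441 + 310989\right) + Y{\left(461,-384 \right)} = \left(-141441 + 310989\right) + 461 = 169548 + 461 = 170009$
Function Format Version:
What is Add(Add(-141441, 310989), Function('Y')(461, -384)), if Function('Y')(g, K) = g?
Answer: 170009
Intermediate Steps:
Add(Add(-141441, 310989), Function('Y')(461, -384)) = Add(Add(-141441, 310989), 461) = Add(169548, 461) = 170009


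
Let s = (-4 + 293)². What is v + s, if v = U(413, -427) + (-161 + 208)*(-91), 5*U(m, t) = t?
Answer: 395793/5 ≈ 79159.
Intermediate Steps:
U(m, t) = t/5
v = -21812/5 (v = (⅕)*(-427) + (-161 + 208)*(-91) = -427/5 + 47*(-91) = -427/5 - 4277 = -21812/5 ≈ -4362.4)
s = 83521 (s = 289² = 83521)
v + s = -21812/5 + 83521 = 395793/5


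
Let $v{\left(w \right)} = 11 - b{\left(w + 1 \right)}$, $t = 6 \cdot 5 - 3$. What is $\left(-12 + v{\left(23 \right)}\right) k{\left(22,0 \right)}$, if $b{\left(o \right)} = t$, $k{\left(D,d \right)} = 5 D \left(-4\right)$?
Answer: $12320$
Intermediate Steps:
$t = 27$ ($t = 30 - 3 = 27$)
$k{\left(D,d \right)} = - 20 D$
$b{\left(o \right)} = 27$
$v{\left(w \right)} = -16$ ($v{\left(w \right)} = 11 - 27 = -16$)
$\left(-12 + v{\left(23 \right)}\right) k{\left(22,0 \right)} = \left(-12 - 16\right) \left(\left(-20\right) 22\right) = \left(-28\right) \left(-440\right) = 12320$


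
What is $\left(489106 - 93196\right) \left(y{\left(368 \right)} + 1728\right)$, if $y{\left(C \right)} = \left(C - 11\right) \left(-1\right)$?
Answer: $542792610$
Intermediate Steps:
$y{\left(C \right)} = 11 - C$ ($y{\left(C \right)} = \left(-11 + C\right) \left(-1\right) = 11 - C$)
$\left(489106 - 93196\right) \left(y{\left(368 \right)} + 1728\right) = \left(489106 - 93196\right) \left(\left(11 - 368\right) + 1728\right) = 395910 \left(\left(11 - 368\right) + 1728\right) = 395910 \left(-357 + 1728\right) = 395910 \cdot 1371 = 542792610$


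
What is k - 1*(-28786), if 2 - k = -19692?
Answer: 48480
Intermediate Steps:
k = 19694 (k = 2 - 1*(-19692) = 2 + 19692 = 19694)
k - 1*(-28786) = 19694 - 1*(-28786) = 19694 + 28786 = 48480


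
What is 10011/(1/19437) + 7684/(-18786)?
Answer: 1827725695309/9393 ≈ 1.9458e+8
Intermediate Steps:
10011/(1/19437) + 7684/(-18786) = 10011/(1/19437) + 7684*(-1/18786) = 10011*19437 - 3842/9393 = 194583807 - 3842/9393 = 1827725695309/9393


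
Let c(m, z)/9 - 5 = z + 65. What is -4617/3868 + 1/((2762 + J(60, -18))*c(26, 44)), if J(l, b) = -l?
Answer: -799967726/670191921 ≈ -1.1936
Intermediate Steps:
c(m, z) = 630 + 9*z (c(m, z) = 45 + 9*(z + 65) = 45 + 9*(65 + z) = 45 + (585 + 9*z) = 630 + 9*z)
-4617/3868 + 1/((2762 + J(60, -18))*c(26, 44)) = -4617/3868 + 1/((2762 - 1*60)*(630 + 9*44)) = -4617*1/3868 + 1/((2762 - 60)*(630 + 396)) = -4617/3868 + 1/(2702*1026) = -4617/3868 + (1/2702)*(1/1026) = -4617/3868 + 1/2772252 = -799967726/670191921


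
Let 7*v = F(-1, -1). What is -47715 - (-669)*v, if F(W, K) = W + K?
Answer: -335343/7 ≈ -47906.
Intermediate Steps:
F(W, K) = K + W
v = -2/7 (v = (-1 - 1)/7 = (⅐)*(-2) = -2/7 ≈ -0.28571)
-47715 - (-669)*v = -47715 - (-669)*(-2)/7 = -47715 - 1*1338/7 = -47715 - 1338/7 = -335343/7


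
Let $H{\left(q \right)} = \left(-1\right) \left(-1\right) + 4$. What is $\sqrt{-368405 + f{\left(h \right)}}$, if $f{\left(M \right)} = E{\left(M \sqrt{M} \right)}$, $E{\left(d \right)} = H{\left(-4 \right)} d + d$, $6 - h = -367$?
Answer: $\sqrt{-368405 + 2238 \sqrt{373}} \approx 570.25 i$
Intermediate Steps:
$H{\left(q \right)} = 5$ ($H{\left(q \right)} = 1 + 4 = 5$)
$h = 373$ ($h = 6 - -367 = 6 + 367 = 373$)
$E{\left(d \right)} = 6 d$ ($E{\left(d \right)} = 5 d + d = 6 d$)
$f{\left(M \right)} = 6 M^{\frac{3}{2}}$ ($f{\left(M \right)} = 6 M \sqrt{M} = 6 M^{\frac{3}{2}}$)
$\sqrt{-368405 + f{\left(h \right)}} = \sqrt{-368405 + 6 \cdot 373^{\frac{3}{2}}} = \sqrt{-368405 + 6 \cdot 373 \sqrt{373}} = \sqrt{-368405 + 2238 \sqrt{373}}$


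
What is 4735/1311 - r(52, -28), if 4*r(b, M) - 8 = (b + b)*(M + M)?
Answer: 1910929/1311 ≈ 1457.6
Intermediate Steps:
r(b, M) = 2 + M*b (r(b, M) = 2 + ((b + b)*(M + M))/4 = 2 + ((2*b)*(2*M))/4 = 2 + (4*M*b)/4 = 2 + M*b)
4735/1311 - r(52, -28) = 4735/1311 - (2 - 28*52) = 4735*(1/1311) - (2 - 1456) = 4735/1311 - 1*(-1454) = 4735/1311 + 1454 = 1910929/1311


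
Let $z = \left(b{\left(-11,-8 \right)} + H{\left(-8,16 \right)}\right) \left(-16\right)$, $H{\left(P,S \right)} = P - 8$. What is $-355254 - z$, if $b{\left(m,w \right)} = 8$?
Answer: $-355382$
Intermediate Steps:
$H{\left(P,S \right)} = -8 + P$
$z = 128$ ($z = \left(8 - 16\right) \left(-16\right) = \left(-8\right) \left(-16\right) = 128$)
$-355254 - z = -355254 - 128 = -355382$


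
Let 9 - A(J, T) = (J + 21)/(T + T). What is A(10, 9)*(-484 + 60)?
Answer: -27772/9 ≈ -3085.8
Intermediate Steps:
A(J, T) = 9 - (21 + J)/(2*T) (A(J, T) = 9 - (J + 21)/(T + T) = 9 - (21 + J)/(2*T))
A(10, 9)*(-484 + 60) = ((1/2)*(-21 - 1*10 + 18*9)/9)*(-484 + 60) = ((1/2)*(1/9)*(-21 - 10 + 162))*(-424) = ((1/2)*(1/9)*131)*(-424) = (131/18)*(-424) = -27772/9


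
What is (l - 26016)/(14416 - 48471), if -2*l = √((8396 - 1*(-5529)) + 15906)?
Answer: 26016/34055 + √29831/68110 ≈ 0.76648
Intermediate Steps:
l = -√29831/2 (l = -√((8396 - 1*(-5529)) + 15906)/2 = -√((8396 + 5529) + 15906)/2 = -√(13925 + 15906)/2 = -√29831/2 ≈ -86.358)
(l - 26016)/(14416 - 48471) = (-√29831/2 - 26016)/(14416 - 48471) = (-26016 - √29831/2)/(-34055) = (-26016 - √29831/2)*(-1/34055) = 26016/34055 + √29831/68110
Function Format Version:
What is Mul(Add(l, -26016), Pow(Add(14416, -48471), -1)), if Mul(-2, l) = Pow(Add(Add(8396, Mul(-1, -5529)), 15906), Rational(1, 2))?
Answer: Add(Rational(26016, 34055), Mul(Rational(1, 68110), Pow(29831, Rational(1, 2)))) ≈ 0.76648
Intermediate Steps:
l = Mul(Rational(-1, 2), Pow(29831, Rational(1, 2))) (l = Mul(Rational(-1, 2), Pow(Add(Add(8396, Mul(-1, -5529)), 15906), Rational(1, 2))) = Mul(Rational(-1, 2), Pow(Add(Add(8396, 5529), 15906), Rational(1, 2))) = Mul(Rational(-1, 2), Pow(Add(13925, 15906), Rational(1, 2))) = Mul(Rational(-1, 2), Pow(29831, Rational(1, 2))) ≈ -86.358)
Mul(Add(l, -26016), Pow(Add(14416, -48471), -1)) = Mul(Add(Mul(Rational(-1, 2), Pow(29831, Rational(1, 2))), -26016), Pow(Add(14416, -48471), -1)) = Mul(Add(-26016, Mul(Rational(-1, 2), Pow(29831, Rational(1, 2)))), Pow(-34055, -1)) = Mul(Add(-26016, Mul(Rational(-1, 2), Pow(29831, Rational(1, 2)))), Rational(-1, 34055)) = Add(Rational(26016, 34055), Mul(Rational(1, 68110), Pow(29831, Rational(1, 2))))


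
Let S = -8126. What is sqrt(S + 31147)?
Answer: sqrt(23021) ≈ 151.73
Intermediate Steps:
sqrt(S + 31147) = sqrt(-8126 + 31147) = sqrt(23021)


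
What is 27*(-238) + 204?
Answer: -6222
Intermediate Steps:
27*(-238) + 204 = -6426 + 204 = -6222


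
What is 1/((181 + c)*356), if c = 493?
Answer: 1/239944 ≈ 4.1676e-6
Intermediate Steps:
1/((181 + c)*356) = 1/((181 + 493)*356) = 1/(674*356) = 1/239944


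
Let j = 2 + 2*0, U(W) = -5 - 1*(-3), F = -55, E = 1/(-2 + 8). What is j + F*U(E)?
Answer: 112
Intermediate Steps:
E = ⅙ (E = 1/6 = ⅙ ≈ 0.16667)
U(W) = -2 (U(W) = -5 + 3 = -2)
j = 2 (j = 2 + 0 = 2)
j + F*U(E) = 2 - 55*(-2) = 2 + 110 = 112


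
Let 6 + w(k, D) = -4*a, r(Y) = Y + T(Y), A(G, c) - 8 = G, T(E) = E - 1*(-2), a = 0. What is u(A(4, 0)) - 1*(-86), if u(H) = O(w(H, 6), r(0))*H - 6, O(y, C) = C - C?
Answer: 80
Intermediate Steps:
T(E) = 2 + E (T(E) = E + 2 = 2 + E)
A(G, c) = 8 + G
r(Y) = 2 + 2*Y (r(Y) = Y + (2 + Y) = 2 + 2*Y)
w(k, D) = -6 (w(k, D) = -6 - 4*0 = -6 + 0 = -6)
O(y, C) = 0
u(H) = -6 (u(H) = 0*H - 6 = 0 - 6 = -6)
u(A(4, 0)) - 1*(-86) = -6 - 1*(-86) = -6 + 86 = 80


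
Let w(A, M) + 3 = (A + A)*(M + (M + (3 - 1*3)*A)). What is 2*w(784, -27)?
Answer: -169350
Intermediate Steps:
w(A, M) = -3 + 4*A*M (w(A, M) = -3 + (A + A)*(M + (M + (3 - 1*3)*A)) = -3 + (2*A)*(M + (M + (3 - 3)*A)) = -3 + (2*A)*(M + (M + 0*A)) = -3 + (2*A)*(M + (M + 0)) = -3 + (2*A)*(M + M) = -3 + (2*A)*(2*M) = -3 + 4*A*M)
2*w(784, -27) = 2*(-3 + 4*784*(-27)) = 2*(-3 - 84672) = 2*(-84675) = -169350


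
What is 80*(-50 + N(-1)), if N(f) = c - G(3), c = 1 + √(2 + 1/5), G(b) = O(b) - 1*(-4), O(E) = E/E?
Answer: -4320 + 16*√55 ≈ -4201.3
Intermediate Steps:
O(E) = 1
G(b) = 5 (G(b) = 1 - 1*(-4) = 1 + 4 = 5)
c = 1 + √55/5 (c = 1 + √(2 + ⅕) = 1 + √(11/5) = 1 + √55/5 ≈ 2.4832)
N(f) = -4 + √55/5 (N(f) = (1 + √55/5) - 1*5 = (1 + √55/5) - 5 = -4 + √55/5)
80*(-50 + N(-1)) = 80*(-50 + (-4 + √55/5)) = 80*(-54 + √55/5) = -4320 + 16*√55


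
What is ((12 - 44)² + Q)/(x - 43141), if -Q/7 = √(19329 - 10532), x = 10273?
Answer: -256/8217 + 7*√8797/32868 ≈ -0.011180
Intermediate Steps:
Q = -7*√8797 (Q = -7*√(19329 - 10532) = -7*√8797 ≈ -656.55)
((12 - 44)² + Q)/(x - 43141) = ((12 - 44)² - 7*√8797)/(10273 - 43141) = ((-32)² - 7*√8797)/(-32868) = (1024 - 7*√8797)*(-1/32868) = -256/8217 + 7*√8797/32868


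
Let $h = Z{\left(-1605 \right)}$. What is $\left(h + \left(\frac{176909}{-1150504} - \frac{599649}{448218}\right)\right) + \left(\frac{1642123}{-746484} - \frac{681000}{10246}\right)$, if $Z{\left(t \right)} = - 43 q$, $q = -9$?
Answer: $\frac{2892767222111517154769}{9129952848394091944} \approx 316.84$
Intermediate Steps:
$Z{\left(t \right)} = 387$ ($Z{\left(t \right)} = \left(-43\right) \left(-9\right) = 387$)
$h = 387$
$\left(h + \left(\frac{176909}{-1150504} - \frac{599649}{448218}\right)\right) + \left(\frac{1642123}{-746484} - \frac{681000}{10246}\right) = \left(387 + \left(\frac{176909}{-1150504} - \frac{599649}{448218}\right)\right) + \left(\frac{1642123}{-746484} - \frac{681000}{10246}\right) = \left(387 + \left(176909 \left(- \frac{1}{1150504}\right) - \frac{199883}{149406}\right)\right) + \left(1642123 \left(- \frac{1}{746484}\right) - \frac{340500}{5123}\right) = \left(387 - \frac{128198728543}{85946100312}\right) - \frac{262590398129}{3824237532} = \frac{33132942092201}{85946100312} - \frac{262590398129}{3824237532} = \frac{2892767222111517154769}{9129952848394091944}$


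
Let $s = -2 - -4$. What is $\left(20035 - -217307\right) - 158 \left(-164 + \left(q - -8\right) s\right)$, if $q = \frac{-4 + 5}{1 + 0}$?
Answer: $260410$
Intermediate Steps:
$q = 1$ ($q = 1 \cdot 1^{-1} = 1 \cdot 1 = 1$)
$s = 2$ ($s = -2 + 4 = 2$)
$\left(20035 - -217307\right) - 158 \left(-164 + \left(q - -8\right) s\right) = \left(20035 - -217307\right) - 158 \left(-164 + \left(1 - -8\right) 2\right) = \left(20035 + 217307\right) - 158 \left(-164 + \left(1 + 8\right) 2\right) = 237342 - 158 \left(-164 + 9 \cdot 2\right) = 237342 - 158 \left(-164 + 18\right) = 237342 - -23068 = 237342 + 23068 = 260410$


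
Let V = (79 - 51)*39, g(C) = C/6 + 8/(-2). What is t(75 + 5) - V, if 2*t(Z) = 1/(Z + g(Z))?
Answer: -585309/536 ≈ -1092.0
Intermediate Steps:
g(C) = -4 + C/6 (g(C) = C*(1/6) + 8*(-1/2) = C/6 - 4 = -4 + C/6)
t(Z) = 1/(2*(-4 + 7*Z/6)) (t(Z) = 1/(2*(Z + (-4 + Z/6))) = 1/(2*(-4 + 7*Z/6)))
V = 1092 (V = 28*39 = 1092)
t(75 + 5) - V = 3/(-24 + 7*(75 + 5)) - 1*1092 = 3/(-24 + 7*80) - 1092 = 3/(-24 + 560) - 1092 = 3/536 - 1092 = -585309/536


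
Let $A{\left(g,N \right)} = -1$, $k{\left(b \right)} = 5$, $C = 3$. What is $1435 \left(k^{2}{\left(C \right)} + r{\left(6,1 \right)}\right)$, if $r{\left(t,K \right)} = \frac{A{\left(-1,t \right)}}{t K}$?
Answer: $\frac{213815}{6} \approx 35636.0$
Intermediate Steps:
$r{\left(t,K \right)} = - \frac{1}{K t}$ ($r{\left(t,K \right)} = - \frac{1}{t K} = - \frac{1}{K t}$)
$1435 \left(k^{2}{\left(C \right)} + r{\left(6,1 \right)}\right) = 1435 \left(5^{2} - \frac{1}{1 \cdot 6}\right) = 1435 \left(25 - 1 \cdot \frac{1}{6}\right) = 1435 \left(25 - \frac{1}{6}\right) = 1435 \cdot \frac{149}{6} = \frac{213815}{6}$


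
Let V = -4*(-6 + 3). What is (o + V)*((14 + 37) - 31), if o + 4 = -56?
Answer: -960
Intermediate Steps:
o = -60 (o = -4 - 56 = -60)
V = 12 (V = -4*(-3) = 12)
(o + V)*((14 + 37) - 31) = (-60 + 12)*((14 + 37) - 31) = -48*(51 - 31) = -48*20 = -960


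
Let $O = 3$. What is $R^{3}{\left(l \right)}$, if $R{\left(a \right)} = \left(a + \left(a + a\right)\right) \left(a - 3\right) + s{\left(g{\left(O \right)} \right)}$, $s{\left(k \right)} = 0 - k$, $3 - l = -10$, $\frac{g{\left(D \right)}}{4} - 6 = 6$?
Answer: $40001688$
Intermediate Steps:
$g{\left(D \right)} = 48$ ($g{\left(D \right)} = 24 + 4 \cdot 6 = 24 + 24 = 48$)
$l = 13$ ($l = 3 - -10 = 3 + 10 = 13$)
$s{\left(k \right)} = - k$
$R{\left(a \right)} = -48 + 3 a \left(-3 + a\right)$ ($R{\left(a \right)} = \left(a + \left(a + a\right)\right) \left(a - 3\right) - 48 = \left(a + 2 a\right) \left(-3 + a\right) - 48 = 3 a \left(-3 + a\right) - 48 = -48 + 3 a \left(-3 + a\right)$)
$R^{3}{\left(l \right)} = \left(-48 - 117 + 3 \cdot 13^{2}\right)^{3} = \left(-48 - 117 + 3 \cdot 169\right)^{3} = \left(-48 - 117 + 507\right)^{3} = 342^{3} = 40001688$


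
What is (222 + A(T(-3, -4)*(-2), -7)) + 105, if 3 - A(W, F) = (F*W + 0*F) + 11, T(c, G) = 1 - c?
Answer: 263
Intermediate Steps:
A(W, F) = -8 - F*W (A(W, F) = 3 - ((F*W + 0*F) + 11) = 3 - ((F*W + 0) + 11) = 3 - (F*W + 11) = 3 - (11 + F*W) = 3 + (-11 - F*W) = -8 - F*W)
(222 + A(T(-3, -4)*(-2), -7)) + 105 = (222 + (-8 - 1*(-7)*(1 - 1*(-3))*(-2))) + 105 = (222 + (-8 - 1*(-7)*(1 + 3)*(-2))) + 105 = (222 + (-8 - 1*(-7)*4*(-2))) + 105 = (222 + (-8 - 1*(-7)*(-8))) + 105 = (222 + (-8 - 56)) + 105 = (222 - 64) + 105 = 158 + 105 = 263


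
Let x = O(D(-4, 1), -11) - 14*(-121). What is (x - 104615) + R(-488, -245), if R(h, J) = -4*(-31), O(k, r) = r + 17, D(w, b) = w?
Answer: -102791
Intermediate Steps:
O(k, r) = 17 + r
R(h, J) = 124
x = 1700 (x = (17 - 11) - 14*(-121) = 6 + 1694 = 1700)
(x - 104615) + R(-488, -245) = (1700 - 104615) + 124 = -102915 + 124 = -102791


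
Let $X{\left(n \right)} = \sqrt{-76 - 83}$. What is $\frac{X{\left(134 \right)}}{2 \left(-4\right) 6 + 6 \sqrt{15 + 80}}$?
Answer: $\frac{i \sqrt{15105}}{186} + \frac{4 i \sqrt{159}}{93} \approx 1.2031 i$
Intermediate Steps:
$X{\left(n \right)} = i \sqrt{159}$ ($X{\left(n \right)} = \sqrt{-159} = i \sqrt{159}$)
$\frac{X{\left(134 \right)}}{2 \left(-4\right) 6 + 6 \sqrt{15 + 80}} = \frac{i \sqrt{159}}{2 \left(-4\right) 6 + 6 \sqrt{15 + 80}} = \frac{i \sqrt{159}}{\left(-8\right) 6 + 6 \sqrt{95}} = \frac{i \sqrt{159}}{-48 + 6 \sqrt{95}}$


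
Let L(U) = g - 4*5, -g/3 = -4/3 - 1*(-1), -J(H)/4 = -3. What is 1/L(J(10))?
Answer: -1/19 ≈ -0.052632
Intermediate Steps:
J(H) = 12 (J(H) = -4*(-3) = 12)
g = 1 (g = -3*(-4/3 - 1*(-1)) = -3*(-4*1/3 + 1) = -3*(-4/3 + 1) = -3*(-1/3) = 1)
L(U) = -19 (L(U) = 1 - 4*5 = 1 - 20 = -19)
1/L(J(10)) = 1/(-19) = -1/19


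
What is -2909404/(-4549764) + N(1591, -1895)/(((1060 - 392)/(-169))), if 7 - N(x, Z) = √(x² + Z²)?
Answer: -859722235/759810588 + 169*√6122306/668 ≈ 624.86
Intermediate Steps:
N(x, Z) = 7 - √(Z² + x²) (N(x, Z) = 7 - √(x² + Z²) = 7 - √(Z² + x²))
-2909404/(-4549764) + N(1591, -1895)/(((1060 - 392)/(-169))) = -2909404/(-4549764) + (7 - √((-1895)² + 1591²))/(((1060 - 392)/(-169))) = -2909404*(-1/4549764) + (7 - √(3591025 + 2531281))/((-1/169*668)) = 727351/1137441 + (7 - √6122306)/(-668/169) = 727351/1137441 + (7 - √6122306)*(-169/668) = 727351/1137441 + (-1183/668 + 169*√6122306/668) = -859722235/759810588 + 169*√6122306/668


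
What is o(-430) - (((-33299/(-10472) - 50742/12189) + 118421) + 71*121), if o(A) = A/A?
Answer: -2671274675/21032 ≈ -1.2701e+5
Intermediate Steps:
o(A) = 1
o(-430) - (((-33299/(-10472) - 50742/12189) + 118421) + 71*121) = 1 - (((-33299/(-10472) - 50742/12189) + 118421) + 71*121) = 1 - (((-33299*(-1/10472) - 50742*1/12189) + 118421) + 8591) = 1 - (((4757/1496 - 16914/4063) + 118421) + 8591) = 1 - ((-20677/21032 + 118421) + 8591) = 1 - (2490609795/21032 + 8591) = 1 - 1*2671295707/21032 = 1 - 2671295707/21032 = -2671274675/21032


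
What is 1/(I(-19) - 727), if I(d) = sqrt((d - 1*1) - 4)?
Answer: -727/528553 - 2*I*sqrt(6)/528553 ≈ -0.0013755 - 9.2687e-6*I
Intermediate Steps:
I(d) = sqrt(-5 + d) (I(d) = sqrt((d - 1) - 4) = sqrt((-1 + d) - 4) = sqrt(-5 + d))
1/(I(-19) - 727) = 1/(sqrt(-5 - 19) - 727) = 1/(sqrt(-24) - 727) = 1/(2*I*sqrt(6) - 727) = 1/(-727 + 2*I*sqrt(6))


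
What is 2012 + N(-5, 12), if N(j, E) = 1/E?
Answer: 24145/12 ≈ 2012.1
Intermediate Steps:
2012 + N(-5, 12) = 2012 + 1/12 = 24145/12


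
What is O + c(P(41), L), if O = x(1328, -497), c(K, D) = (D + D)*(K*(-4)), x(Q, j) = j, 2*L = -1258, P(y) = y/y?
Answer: 4535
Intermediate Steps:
P(y) = 1
L = -629 (L = (½)*(-1258) = -629)
c(K, D) = -8*D*K (c(K, D) = (2*D)*(-4*K) = -8*D*K)
O = -497
O + c(P(41), L) = -497 - 8*(-629)*1 = -497 + 5032 = 4535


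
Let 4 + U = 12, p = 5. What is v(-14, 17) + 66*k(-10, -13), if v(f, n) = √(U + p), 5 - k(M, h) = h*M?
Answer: -8250 + √13 ≈ -8246.4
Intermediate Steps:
U = 8 (U = -4 + 12 = 8)
k(M, h) = 5 - M*h (k(M, h) = 5 - h*M = 5 - M*h)
v(f, n) = √13 (v(f, n) = √(8 + 5) = √13)
v(-14, 17) + 66*k(-10, -13) = √13 + 66*(5 - 1*(-10)*(-13)) = √13 + 66*(5 - 130) = √13 + 66*(-125) = √13 - 8250 = -8250 + √13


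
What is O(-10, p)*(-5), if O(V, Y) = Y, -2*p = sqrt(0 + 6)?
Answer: 5*sqrt(6)/2 ≈ 6.1237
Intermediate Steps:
p = -sqrt(6)/2 (p = -sqrt(0 + 6)/2 = -sqrt(6)/2 ≈ -1.2247)
O(-10, p)*(-5) = -sqrt(6)/2*(-5) = 5*sqrt(6)/2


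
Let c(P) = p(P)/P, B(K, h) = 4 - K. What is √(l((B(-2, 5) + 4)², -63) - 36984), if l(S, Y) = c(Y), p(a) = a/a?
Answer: I*√16309951/21 ≈ 192.31*I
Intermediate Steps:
p(a) = 1
c(P) = 1/P
l(S, Y) = 1/Y
√(l((B(-2, 5) + 4)², -63) - 36984) = √(1/(-63) - 36984) = √(-1/63 - 36984) = √(-2329993/63) = I*√16309951/21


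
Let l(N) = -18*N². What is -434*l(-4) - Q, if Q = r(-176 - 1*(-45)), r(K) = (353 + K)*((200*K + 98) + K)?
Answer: 5948718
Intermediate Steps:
r(K) = (98 + 201*K)*(353 + K) (r(K) = (353 + K)*((98 + 200*K) + K) = (353 + K)*(98 + 201*K) = (98 + 201*K)*(353 + K))
Q = -5823726 (Q = 34594 + 201*(-176 - 1*(-45))² + 71051*(-176 - 1*(-45)) = 34594 + 201*(-176 + 45)² + 71051*(-176 + 45) = 34594 + 201*(-131)² + 71051*(-131) = 34594 + 201*17161 - 9307681 = 34594 + 3449361 - 9307681 = -5823726)
-434*l(-4) - Q = -(-7812)*(-4)² - 1*(-5823726) = -(-7812)*16 + 5823726 = -434*(-288) + 5823726 = 124992 + 5823726 = 5948718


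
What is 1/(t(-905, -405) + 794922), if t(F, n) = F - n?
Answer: 1/794422 ≈ 1.2588e-6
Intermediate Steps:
1/(t(-905, -405) + 794922) = 1/((-905 - 1*(-405)) + 794922) = 1/((-905 + 405) + 794922) = 1/(-500 + 794922) = 1/794422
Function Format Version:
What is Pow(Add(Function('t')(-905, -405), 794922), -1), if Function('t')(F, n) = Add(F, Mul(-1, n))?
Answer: Rational(1, 794422) ≈ 1.2588e-6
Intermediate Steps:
Pow(Add(Function('t')(-905, -405), 794922), -1) = Pow(Add(Add(-905, Mul(-1, -405)), 794922), -1) = Pow(Add(Add(-905, 405), 794922), -1) = Pow(Add(-500, 794922), -1) = Pow(794422, -1) = Rational(1, 794422)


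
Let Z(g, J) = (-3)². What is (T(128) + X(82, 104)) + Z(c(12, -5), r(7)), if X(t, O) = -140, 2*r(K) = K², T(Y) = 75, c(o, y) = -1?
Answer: -56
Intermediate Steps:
r(K) = K²/2
Z(g, J) = 9
(T(128) + X(82, 104)) + Z(c(12, -5), r(7)) = (75 - 140) + 9 = -65 + 9 = -56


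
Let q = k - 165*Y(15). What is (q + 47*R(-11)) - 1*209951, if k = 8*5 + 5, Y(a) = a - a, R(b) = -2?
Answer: -210000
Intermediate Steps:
Y(a) = 0
k = 45 (k = 40 + 5 = 45)
q = 45 (q = 45 - 165*0 = 45 + 0 = 45)
(q + 47*R(-11)) - 1*209951 = (45 + 47*(-2)) - 1*209951 = (45 - 94) - 209951 = -49 - 209951 = -210000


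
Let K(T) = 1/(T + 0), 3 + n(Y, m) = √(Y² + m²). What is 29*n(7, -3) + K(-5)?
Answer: -436/5 + 29*√58 ≈ 133.66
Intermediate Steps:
n(Y, m) = -3 + √(Y² + m²)
K(T) = 1/T
29*n(7, -3) + K(-5) = 29*(-3 + √(7² + (-3)²)) + 1/(-5) = 29*(-3 + √(49 + 9)) - ⅕ = 29*(-3 + √58) - ⅕ = (-87 + 29*√58) - ⅕ = -436/5 + 29*√58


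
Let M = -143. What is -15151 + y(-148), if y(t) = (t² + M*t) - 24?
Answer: 27893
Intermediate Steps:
y(t) = -24 + t² - 143*t (y(t) = (t² - 143*t) - 24 = -24 + t² - 143*t)
-15151 + y(-148) = -15151 + (-24 + (-148)² - 143*(-148)) = -15151 + (-24 + 21904 + 21164) = -15151 + 43044 = 27893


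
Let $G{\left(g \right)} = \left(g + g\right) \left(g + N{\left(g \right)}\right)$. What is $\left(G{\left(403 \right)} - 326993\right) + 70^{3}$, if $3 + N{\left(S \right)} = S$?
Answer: $663225$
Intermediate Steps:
$N{\left(S \right)} = -3 + S$
$G{\left(g \right)} = 2 g \left(-3 + 2 g\right)$ ($G{\left(g \right)} = \left(g + g\right) \left(g + \left(-3 + g\right)\right) = 2 g \left(-3 + 2 g\right)$)
$\left(G{\left(403 \right)} - 326993\right) + 70^{3} = \left(2 \cdot 403 \left(-3 + 2 \cdot 403\right) - 326993\right) + 70^{3} = \left(2 \cdot 403 \left(-3 + 806\right) - 326993\right) + 343000 = \left(2 \cdot 403 \cdot 803 - 326993\right) + 343000 = \left(647218 - 326993\right) + 343000 = 320225 + 343000 = 663225$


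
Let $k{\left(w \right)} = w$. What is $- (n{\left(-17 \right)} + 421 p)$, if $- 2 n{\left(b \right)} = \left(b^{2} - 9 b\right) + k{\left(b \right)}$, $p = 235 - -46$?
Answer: $- \frac{236177}{2} \approx -1.1809 \cdot 10^{5}$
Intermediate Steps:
$p = 281$ ($p = 235 + 46 = 281$)
$n{\left(b \right)} = 4 b - \frac{b^{2}}{2}$ ($n{\left(b \right)} = - \frac{\left(b^{2} - 9 b\right) + b}{2} = - \frac{b^{2} - 8 b}{2} = 4 b - \frac{b^{2}}{2}$)
$- (n{\left(-17 \right)} + 421 p) = - (\frac{1}{2} \left(-17\right) \left(8 - -17\right) + 421 \cdot 281) = - (\frac{1}{2} \left(-17\right) \left(8 + 17\right) + 118301) = - (\frac{1}{2} \left(-17\right) 25 + 118301) = - (- \frac{425}{2} + 118301) = \left(-1\right) \frac{236177}{2} = - \frac{236177}{2}$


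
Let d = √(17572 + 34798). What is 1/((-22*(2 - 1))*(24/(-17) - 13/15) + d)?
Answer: -1629705/1620989863 + 65025*√52370/3241979726 ≈ 0.0035846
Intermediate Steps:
d = √52370 ≈ 228.84
1/((-22*(2 - 1))*(24/(-17) - 13/15) + d) = 1/((-22*(2 - 1))*(24/(-17) - 13/15) + √52370) = 1/((-22)*(24*(-1/17) - 13*1/15) + √52370) = 1/((-22*1)*(-24/17 - 13/15) + √52370) = 1/(-22*(-581/255) + √52370) = 1/(12782/255 + √52370)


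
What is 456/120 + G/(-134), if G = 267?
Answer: 1211/670 ≈ 1.8075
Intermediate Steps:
456/120 + G/(-134) = 456/120 + 267/(-134) = 456*(1/120) + 267*(-1/134) = 19/5 - 267/134 = 1211/670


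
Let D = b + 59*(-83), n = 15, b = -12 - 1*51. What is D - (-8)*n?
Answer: -4840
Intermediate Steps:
b = -63 (b = -12 - 51 = -63)
D = -4960 (D = -63 + 59*(-83) = -63 - 4897 = -4960)
D - (-8)*n = -4960 - (-8)*15 = -4960 - 1*(-120) = -4960 + 120 = -4840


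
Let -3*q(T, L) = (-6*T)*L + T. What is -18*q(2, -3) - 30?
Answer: 198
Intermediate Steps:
q(T, L) = -T/3 + 2*L*T (q(T, L) = -((-6*T)*L + T)/3 = -(-6*L*T + T)/3 = -(T - 6*L*T)/3 = -T/3 + 2*L*T)
-18*q(2, -3) - 30 = -6*2*(-1 + 6*(-3)) - 30 = -6*2*(-1 - 18) - 30 = -6*2*(-19) - 30 = -18*(-38/3) - 30 = 228 - 30 = 198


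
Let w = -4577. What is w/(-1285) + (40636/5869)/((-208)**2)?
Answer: 290556913323/81570648640 ≈ 3.5620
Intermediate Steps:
w/(-1285) + (40636/5869)/((-208)**2) = -4577/(-1285) + (40636/5869)/((-208)**2) = -4577*(-1/1285) + (40636*(1/5869))/43264 = 4577/1285 + (40636/5869)*(1/43264) = 4577/1285 + 10159/63479104 = 290556913323/81570648640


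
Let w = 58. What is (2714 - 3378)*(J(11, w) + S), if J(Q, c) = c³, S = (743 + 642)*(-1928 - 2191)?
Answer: 3658442792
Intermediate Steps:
S = -5704815 (S = 1385*(-4119) = -5704815)
(2714 - 3378)*(J(11, w) + S) = (2714 - 3378)*(58³ - 5704815) = -664*(195112 - 5704815) = -664*(-5509703) = 3658442792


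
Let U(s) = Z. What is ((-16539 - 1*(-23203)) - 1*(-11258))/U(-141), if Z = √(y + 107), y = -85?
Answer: 8961*√22/11 ≈ 3821.0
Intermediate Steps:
Z = √22 (Z = √(-85 + 107) = √22 ≈ 4.6904)
U(s) = √22
((-16539 - 1*(-23203)) - 1*(-11258))/U(-141) = ((-16539 - 1*(-23203)) - 1*(-11258))/(√22) = ((-16539 + 23203) + 11258)*(√22/22) = (6664 + 11258)*(√22/22) = 17922*(√22/22) = 8961*√22/11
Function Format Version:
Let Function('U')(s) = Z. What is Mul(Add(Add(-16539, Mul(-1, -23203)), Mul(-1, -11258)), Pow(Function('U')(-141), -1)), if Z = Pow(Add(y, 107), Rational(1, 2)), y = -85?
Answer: Mul(Rational(8961, 11), Pow(22, Rational(1, 2))) ≈ 3821.0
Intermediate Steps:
Z = Pow(22, Rational(1, 2)) (Z = Pow(Add(-85, 107), Rational(1, 2)) = Pow(22, Rational(1, 2)) ≈ 4.6904)
Function('U')(s) = Pow(22, Rational(1, 2))
Mul(Add(Add(-16539, Mul(-1, -23203)), Mul(-1, -11258)), Pow(Function('U')(-141), -1)) = Mul(Add(Add(-16539, Mul(-1, -23203)), Mul(-1, -11258)), Pow(Pow(22, Rational(1, 2)), -1)) = Mul(Add(Add(-16539, 23203), 11258), Mul(Rational(1, 22), Pow(22, Rational(1, 2)))) = Mul(Add(6664, 11258), Mul(Rational(1, 22), Pow(22, Rational(1, 2)))) = Mul(17922, Mul(Rational(1, 22), Pow(22, Rational(1, 2)))) = Mul(Rational(8961, 11), Pow(22, Rational(1, 2)))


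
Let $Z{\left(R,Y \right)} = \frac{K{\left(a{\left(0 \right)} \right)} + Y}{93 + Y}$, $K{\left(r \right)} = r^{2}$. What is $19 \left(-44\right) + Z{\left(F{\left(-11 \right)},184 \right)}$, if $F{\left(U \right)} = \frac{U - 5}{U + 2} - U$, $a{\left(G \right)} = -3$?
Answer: $- \frac{231379}{277} \approx -835.3$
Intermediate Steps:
$F{\left(U \right)} = - U + \frac{-5 + U}{2 + U}$ ($F{\left(U \right)} = \frac{-5 + U}{2 + U} - U = - U + \frac{-5 + U}{2 + U}$)
$Z{\left(R,Y \right)} = \frac{9 + Y}{93 + Y}$ ($Z{\left(R,Y \right)} = \frac{\left(-3\right)^{2} + Y}{93 + Y} = \frac{9 + Y}{93 + Y}$)
$19 \left(-44\right) + Z{\left(F{\left(-11 \right)},184 \right)} = 19 \left(-44\right) + \frac{9 + 184}{93 + 184} = -836 + \frac{1}{277} \cdot 193 = -836 + \frac{193}{277} = - \frac{231379}{277}$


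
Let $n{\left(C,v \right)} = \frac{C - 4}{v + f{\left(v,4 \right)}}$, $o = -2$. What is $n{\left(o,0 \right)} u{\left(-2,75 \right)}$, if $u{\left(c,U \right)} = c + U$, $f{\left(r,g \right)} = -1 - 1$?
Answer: $219$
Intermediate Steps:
$f{\left(r,g \right)} = -2$ ($f{\left(r,g \right)} = -1 - 1 = -2$)
$u{\left(c,U \right)} = U + c$
$n{\left(C,v \right)} = \frac{-4 + C}{-2 + v}$ ($n{\left(C,v \right)} = \frac{C - 4}{v - 2} = \frac{-4 + C}{-2 + v}$)
$n{\left(o,0 \right)} u{\left(-2,75 \right)} = \frac{-4 - 2}{-2 + 0} \left(75 - 2\right) = \frac{1}{-2} \left(-6\right) 73 = \left(- \frac{1}{2}\right) \left(-6\right) 73 = 3 \cdot 73 = 219$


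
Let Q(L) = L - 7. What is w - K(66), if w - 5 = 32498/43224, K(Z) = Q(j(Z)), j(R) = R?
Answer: -1150799/21612 ≈ -53.248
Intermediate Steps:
Q(L) = -7 + L
K(Z) = -7 + Z
w = 124309/21612 (w = 5 + 32498/43224 = 5 + 32498*(1/43224) = 5 + 16249/21612 = 124309/21612 ≈ 5.7519)
w - K(66) = 124309/21612 - (-7 + 66) = 124309/21612 - 1*59 = 124309/21612 - 59 = -1150799/21612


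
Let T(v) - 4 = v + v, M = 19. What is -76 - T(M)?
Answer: -118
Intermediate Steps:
T(v) = 4 + 2*v (T(v) = 4 + (v + v) = 4 + 2*v)
-76 - T(M) = -76 - (4 + 2*19) = -76 - (4 + 38) = -76 - 1*42 = -76 - 42 = -118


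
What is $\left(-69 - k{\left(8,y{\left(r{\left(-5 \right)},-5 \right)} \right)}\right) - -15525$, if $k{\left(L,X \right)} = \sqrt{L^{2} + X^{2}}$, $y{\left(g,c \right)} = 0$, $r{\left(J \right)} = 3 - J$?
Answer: $15448$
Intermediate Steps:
$\left(-69 - k{\left(8,y{\left(r{\left(-5 \right)},-5 \right)} \right)}\right) - -15525 = \left(-69 - \sqrt{8^{2} + 0^{2}}\right) - -15525 = \left(-69 - \sqrt{64 + 0}\right) + 15525 = \left(-69 - \sqrt{64}\right) + 15525 = \left(-69 - 8\right) + 15525 = -77 + 15525 = 15448$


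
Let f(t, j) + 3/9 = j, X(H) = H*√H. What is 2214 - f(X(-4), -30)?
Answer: 6733/3 ≈ 2244.3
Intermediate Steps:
X(H) = H^(3/2)
f(t, j) = -⅓ + j
2214 - f(X(-4), -30) = 2214 - (-⅓ - 30) = 2214 - 1*(-91/3) = 2214 + 91/3 = 6733/3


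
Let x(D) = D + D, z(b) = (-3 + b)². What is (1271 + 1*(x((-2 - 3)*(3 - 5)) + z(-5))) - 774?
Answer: 581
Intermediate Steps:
x(D) = 2*D
(1271 + 1*(x((-2 - 3)*(3 - 5)) + z(-5))) - 774 = (1271 + 1*(2*((-2 - 3)*(3 - 5)) + (-3 - 5)²)) - 774 = (1271 + 1*(2*(-5*(-2)) + (-8)²)) - 774 = (1271 + 1*(2*10 + 64)) - 774 = (1271 + 1*(20 + 64)) - 774 = (1271 + 1*84) - 774 = (1271 + 84) - 774 = 1355 - 774 = 581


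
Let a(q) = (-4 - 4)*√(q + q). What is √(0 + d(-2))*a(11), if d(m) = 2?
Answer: -16*√11 ≈ -53.066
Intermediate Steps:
a(q) = -8*√2*√q
√(0 + d(-2))*a(11) = √(0 + 2)*(-8*√2*√11) = √2*(-8*√22) = -16*√11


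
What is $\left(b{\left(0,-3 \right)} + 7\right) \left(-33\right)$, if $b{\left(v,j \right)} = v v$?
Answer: $-231$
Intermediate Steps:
$b{\left(v,j \right)} = v^{2}$
$\left(b{\left(0,-3 \right)} + 7\right) \left(-33\right) = \left(0^{2} + 7\right) \left(-33\right) = \left(0 + 7\right) \left(-33\right) = 7 \left(-33\right) = -231$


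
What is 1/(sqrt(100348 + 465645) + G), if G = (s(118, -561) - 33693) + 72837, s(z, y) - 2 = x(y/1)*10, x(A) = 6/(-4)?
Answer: 39131/1530669168 - 29*sqrt(673)/1530669168 ≈ 2.5073e-5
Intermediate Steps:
x(A) = -3/2 (x(A) = 6*(-1/4) = -3/2)
s(z, y) = -13 (s(z, y) = 2 - 3/2*10 = 2 - 15 = -13)
G = 39131 (G = (-13 - 33693) + 72837 = -33706 + 72837 = 39131)
1/(sqrt(100348 + 465645) + G) = 1/(sqrt(100348 + 465645) + 39131) = 1/(sqrt(565993) + 39131) = 1/(29*sqrt(673) + 39131) = 1/(39131 + 29*sqrt(673))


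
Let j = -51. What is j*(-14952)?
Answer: 762552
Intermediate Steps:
j*(-14952) = -51*(-14952) = 762552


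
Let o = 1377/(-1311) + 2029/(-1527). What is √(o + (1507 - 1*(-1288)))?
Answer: √1243520454141561/667299 ≈ 52.845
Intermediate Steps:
o = -1587566/667299 (o = 1377*(-1/1311) + 2029*(-1/1527) = -459/437 - 2029/1527 = -1587566/667299 ≈ -2.3791)
√(o + (1507 - 1*(-1288))) = √(-1587566/667299 + (1507 - 1*(-1288))) = √(-1587566/667299 + (1507 + 1288)) = √(-1587566/667299 + 2795) = √(1863513139/667299) = √1243520454141561/667299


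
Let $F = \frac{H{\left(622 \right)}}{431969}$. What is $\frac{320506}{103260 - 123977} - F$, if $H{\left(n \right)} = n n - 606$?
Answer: $- \frac{146451177640}{8949101773} \approx -16.365$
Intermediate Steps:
$H{\left(n \right)} = -606 + n^{2}$ ($H{\left(n \right)} = n^{2} - 606 = -606 + n^{2}$)
$F = \frac{386278}{431969}$ ($F = \frac{-606 + 622^{2}}{431969} = \left(-606 + 386884\right) \frac{1}{431969} = 386278 \cdot \frac{1}{431969} = \frac{386278}{431969} \approx 0.89423$)
$\frac{320506}{103260 - 123977} - F = \frac{320506}{103260 - 123977} - \frac{386278}{431969} = \frac{320506}{-20717} - \frac{386278}{431969} = 320506 \left(- \frac{1}{20717}\right) - \frac{386278}{431969} = - \frac{320506}{20717} - \frac{386278}{431969} = - \frac{146451177640}{8949101773}$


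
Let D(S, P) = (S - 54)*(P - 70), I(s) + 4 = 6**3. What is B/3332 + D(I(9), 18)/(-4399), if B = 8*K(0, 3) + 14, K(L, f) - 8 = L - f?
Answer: 13806629/7328734 ≈ 1.8839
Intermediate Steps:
K(L, f) = 8 + L - f (K(L, f) = 8 + (L - f) = 8 + L - f)
I(s) = 212 (I(s) = -4 + 6**3 = -4 + 216 = 212)
D(S, P) = (-70 + P)*(-54 + S) (D(S, P) = (-54 + S)*(-70 + P) = (-70 + P)*(-54 + S))
B = 54 (B = 8*(8 + 0 - 1*3) + 14 = 8*(8 + 0 - 3) + 14 = 8*5 + 14 = 40 + 14 = 54)
B/3332 + D(I(9), 18)/(-4399) = 54/3332 + (3780 - 70*212 - 54*18 + 18*212)/(-4399) = 54*(1/3332) + (3780 - 14840 - 972 + 3816)*(-1/4399) = 27/1666 - 8216*(-1/4399) = 27/1666 + 8216/4399 = 13806629/7328734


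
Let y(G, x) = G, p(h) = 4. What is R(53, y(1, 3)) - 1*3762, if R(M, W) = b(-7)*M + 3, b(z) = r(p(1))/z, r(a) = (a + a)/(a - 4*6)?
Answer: -131459/35 ≈ -3756.0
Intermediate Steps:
r(a) = 2*a/(-24 + a) (r(a) = (2*a)/(a - 24) = (2*a)/(-24 + a) = 2*a/(-24 + a))
b(z) = -2/(5*z) (b(z) = (2*4/(-24 + 4))/z = (2*4/(-20))/z = (2*4*(-1/20))/z = -2/(5*z))
R(M, W) = 3 + 2*M/35 (R(M, W) = (-⅖/(-7))*M + 3 = (-⅖*(-⅐))*M + 3 = 2*M/35 + 3 = 3 + 2*M/35)
R(53, y(1, 3)) - 1*3762 = (3 + (2/35)*53) - 1*3762 = (3 + 106/35) - 3762 = 211/35 - 3762 = -131459/35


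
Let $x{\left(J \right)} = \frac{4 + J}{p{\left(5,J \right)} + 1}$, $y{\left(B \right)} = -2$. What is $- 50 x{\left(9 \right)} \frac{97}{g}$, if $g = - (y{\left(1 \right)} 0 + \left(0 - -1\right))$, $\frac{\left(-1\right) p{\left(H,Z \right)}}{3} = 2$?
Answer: $-12610$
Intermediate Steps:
$p{\left(H,Z \right)} = -6$ ($p{\left(H,Z \right)} = \left(-3\right) 2 = -6$)
$x{\left(J \right)} = - \frac{4}{5} - \frac{J}{5}$ ($x{\left(J \right)} = \frac{4 + J}{-6 + 1} = \frac{4 + J}{-5} = \left(4 + J\right) \left(- \frac{1}{5}\right) = - \frac{4}{5} - \frac{J}{5}$)
$g = -1$ ($g = - (\left(-2\right) 0 + \left(0 - -1\right)) = - (0 + \left(0 + 1\right)) = - (0 + 1) = \left(-1\right) 1 = -1$)
$- 50 x{\left(9 \right)} \frac{97}{g} = - 50 \left(- \frac{4}{5} - \frac{9}{5}\right) \frac{97}{-1} = - 50 \left(- \frac{4}{5} - \frac{9}{5}\right) 97 \left(-1\right) = \left(-50\right) \left(- \frac{13}{5}\right) \left(-97\right) = 130 \left(-97\right) = -12610$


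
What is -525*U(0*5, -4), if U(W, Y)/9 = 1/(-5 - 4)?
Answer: 525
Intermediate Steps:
U(W, Y) = -1 (U(W, Y) = 9/(-5 - 4) = 9/(-9) = 9*(-⅑) = -1)
-525*U(0*5, -4) = -525*(-1) = 525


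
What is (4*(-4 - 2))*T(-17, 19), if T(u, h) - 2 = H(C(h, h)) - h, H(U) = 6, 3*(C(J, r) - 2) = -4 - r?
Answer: 264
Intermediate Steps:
C(J, r) = ⅔ - r/3 (C(J, r) = 2 + (-4 - r)/3 = 2 + (-4/3 - r/3) = ⅔ - r/3)
T(u, h) = 8 - h (T(u, h) = 2 + (6 - h) = 8 - h)
(4*(-4 - 2))*T(-17, 19) = (4*(-4 - 2))*(8 - 1*19) = (4*(-6))*(8 - 19) = -24*(-11) = 264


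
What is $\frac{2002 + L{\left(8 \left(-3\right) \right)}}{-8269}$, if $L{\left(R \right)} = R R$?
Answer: $- \frac{2578}{8269} \approx -0.31177$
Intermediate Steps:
$L{\left(R \right)} = R^{2}$
$\frac{2002 + L{\left(8 \left(-3\right) \right)}}{-8269} = \frac{2002 + \left(8 \left(-3\right)\right)^{2}}{-8269} = \left(2002 + \left(-24\right)^{2}\right) \left(- \frac{1}{8269}\right) = \left(2002 + 576\right) \left(- \frac{1}{8269}\right) = 2578 \left(- \frac{1}{8269}\right) = - \frac{2578}{8269}$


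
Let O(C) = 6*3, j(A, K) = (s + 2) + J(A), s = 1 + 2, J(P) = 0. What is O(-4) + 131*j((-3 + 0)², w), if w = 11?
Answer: 673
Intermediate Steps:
s = 3
j(A, K) = 5 (j(A, K) = (3 + 2) + 0 = 5 + 0 = 5)
O(C) = 18
O(-4) + 131*j((-3 + 0)², w) = 18 + 131*5 = 18 + 655 = 673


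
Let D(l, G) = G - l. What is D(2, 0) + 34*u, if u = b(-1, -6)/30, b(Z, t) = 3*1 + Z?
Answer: 4/15 ≈ 0.26667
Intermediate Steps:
b(Z, t) = 3 + Z
u = 1/15 (u = (3 - 1)/30 = 2*(1/30) = 1/15 ≈ 0.066667)
D(2, 0) + 34*u = (0 - 1*2) + 34*(1/15) = (0 - 2) + 34/15 = -2 + 34/15 = 4/15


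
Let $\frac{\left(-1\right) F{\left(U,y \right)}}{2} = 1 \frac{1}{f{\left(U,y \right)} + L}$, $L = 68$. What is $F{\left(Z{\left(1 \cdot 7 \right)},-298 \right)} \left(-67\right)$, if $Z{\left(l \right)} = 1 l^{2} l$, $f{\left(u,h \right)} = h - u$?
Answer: $- \frac{134}{573} \approx -0.23386$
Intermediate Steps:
$Z{\left(l \right)} = l^{3}$ ($Z{\left(l \right)} = l^{2} l = l^{3}$)
$F{\left(U,y \right)} = - \frac{2}{68 + y - U}$ ($F{\left(U,y \right)} = - 2 \cdot 1 \frac{1}{\left(y - U\right) + 68} = - 2 \cdot 1 \frac{1}{68 + y - U} = - \frac{2}{68 + y - U}$)
$F{\left(Z{\left(1 \cdot 7 \right)},-298 \right)} \left(-67\right) = - \frac{2}{68 - 298 - \left(1 \cdot 7\right)^{3}} \left(-67\right) = - \frac{2}{68 - 298 - 7^{3}} \left(-67\right) = - \frac{2}{68 - 298 - 343} \left(-67\right) = - \frac{2}{-573} \left(-67\right) = \left(-2\right) \left(- \frac{1}{573}\right) \left(-67\right) = \frac{2}{573} \left(-67\right) = - \frac{134}{573}$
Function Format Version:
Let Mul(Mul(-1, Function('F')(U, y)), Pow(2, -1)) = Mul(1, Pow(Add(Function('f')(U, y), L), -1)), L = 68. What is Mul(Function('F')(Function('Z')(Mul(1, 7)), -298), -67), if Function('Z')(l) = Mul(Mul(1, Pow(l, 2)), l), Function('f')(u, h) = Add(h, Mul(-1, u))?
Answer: Rational(-134, 573) ≈ -0.23386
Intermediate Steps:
Function('Z')(l) = Pow(l, 3) (Function('Z')(l) = Mul(Pow(l, 2), l) = Pow(l, 3))
Function('F')(U, y) = Mul(-2, Pow(Add(68, y, Mul(-1, U)), -1)) (Function('F')(U, y) = Mul(-2, Mul(1, Pow(Add(Add(y, Mul(-1, U)), 68), -1))) = Mul(-2, Mul(1, Pow(Add(68, y, Mul(-1, U)), -1))) = Mul(-2, Pow(Add(68, y, Mul(-1, U)), -1)))
Mul(Function('F')(Function('Z')(Mul(1, 7)), -298), -67) = Mul(Mul(-2, Pow(Add(68, -298, Mul(-1, Pow(Mul(1, 7), 3))), -1)), -67) = Mul(Mul(-2, Pow(Add(68, -298, Mul(-1, Pow(7, 3))), -1)), -67) = Mul(Mul(-2, Pow(Add(68, -298, Mul(-1, 343)), -1)), -67) = Mul(Mul(-2, Pow(Add(68, -298, -343), -1)), -67) = Mul(Mul(-2, Pow(-573, -1)), -67) = Mul(Mul(-2, Rational(-1, 573)), -67) = Mul(Rational(2, 573), -67) = Rational(-134, 573)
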